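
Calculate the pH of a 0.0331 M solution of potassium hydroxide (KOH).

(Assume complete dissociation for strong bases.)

[OH⁻] = 0.0331 M for strong base. pOH = -log[OH⁻] = 1.48, pH = 14 - pOH

pH = 12.52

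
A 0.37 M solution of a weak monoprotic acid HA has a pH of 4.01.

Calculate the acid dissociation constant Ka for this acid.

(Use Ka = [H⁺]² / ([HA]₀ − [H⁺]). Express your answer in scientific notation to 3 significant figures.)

[H⁺] = 10^(−pH) = 10^(−4.01) = 9.772e-05 M. For HA ⇌ H⁺ + A⁻, Ka = [H⁺][A⁻]/[HA] = [H⁺]² / ([HA]₀ − [H⁺]) = (9.772e-05)² / (0.37 − 9.772e-05) = 2.58e-08.

K_a = 2.58e-08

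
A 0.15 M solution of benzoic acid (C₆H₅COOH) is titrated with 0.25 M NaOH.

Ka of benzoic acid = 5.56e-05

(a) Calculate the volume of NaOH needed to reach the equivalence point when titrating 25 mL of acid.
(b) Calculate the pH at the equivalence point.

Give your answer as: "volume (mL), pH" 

moles acid = 0.15 × 25/1000 = 0.00375 mol; V_base = moles/0.25 × 1000 = 15.0 mL. At equivalence only the conjugate base is present: [A⁻] = 0.00375/0.040 = 9.3750e-02 M. Kb = Kw/Ka = 1.80e-10; [OH⁻] = √(Kb × [A⁻]) = 4.1063e-06; pOH = 5.39; pH = 14 - pOH = 8.61.

V = 15.0 mL, pH = 8.61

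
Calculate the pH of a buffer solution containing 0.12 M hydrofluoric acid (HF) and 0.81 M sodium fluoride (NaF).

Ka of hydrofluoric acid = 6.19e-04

pKa = -log(6.19e-04) = 3.21. pH = pKa + log([A⁻]/[HA]) = 3.21 + log(0.81/0.12)

pH = 4.04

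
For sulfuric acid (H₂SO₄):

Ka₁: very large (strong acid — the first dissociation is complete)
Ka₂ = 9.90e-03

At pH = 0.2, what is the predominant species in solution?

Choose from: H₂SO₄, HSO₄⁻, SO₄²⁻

The first dissociation is complete, so H₂SO₄ itself is never the predominant species in water; pKa₂ = -log(9.90e-03) = 2.00. For a polyprotic acid the predominant species crosses at each pKa: below pKa_n the protonated form dominates, above it the deprotonated form does. At pH = 0.2, the predominant species is HSO₄⁻.

HSO₄⁻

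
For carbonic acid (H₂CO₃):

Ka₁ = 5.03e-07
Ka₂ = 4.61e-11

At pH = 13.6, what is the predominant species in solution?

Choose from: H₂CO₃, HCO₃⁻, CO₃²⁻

pKa₁ = 6.30, pKa₂ = 10.34. For a polyprotic acid the predominant species crosses at each pKa: below pKa_n the protonated form dominates, above it the deprotonated form does. At pH = 13.6, the predominant species is CO₃²⁻.

CO₃²⁻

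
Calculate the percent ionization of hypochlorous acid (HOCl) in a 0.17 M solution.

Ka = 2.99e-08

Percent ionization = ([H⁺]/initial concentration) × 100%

Using Ka equilibrium: x² + Ka×x - Ka×C = 0. Solving: [H⁺] = 7.1280e-05. Percent = (7.1280e-05/0.17) × 100

Percent ionization = 0.0419%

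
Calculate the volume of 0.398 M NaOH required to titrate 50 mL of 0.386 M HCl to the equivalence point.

At equivalence: moles acid = moles base. moles HCl = 0.386 × 50/1000 = 0.0193 mol. V_base = moles / 0.398 × 1000 = 48.5 mL.

V_{base} = 48.5 mL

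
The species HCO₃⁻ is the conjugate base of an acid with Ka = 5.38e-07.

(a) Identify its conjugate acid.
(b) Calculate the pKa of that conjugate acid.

(a) The conjugate acid is formed by adding one H⁺ to HCO₃⁻, giving H₂CO₃. (b) pKa = -log(Ka) = -log(5.38e-07) = 6.27.

Conjugate acid: H₂CO₃; pK_a = 6.27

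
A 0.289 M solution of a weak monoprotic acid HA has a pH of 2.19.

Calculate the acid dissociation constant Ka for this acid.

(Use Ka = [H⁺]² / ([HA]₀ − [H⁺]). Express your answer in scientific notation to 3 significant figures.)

[H⁺] = 10^(−pH) = 10^(−2.19) = 6.457e-03 M. For HA ⇌ H⁺ + A⁻, Ka = [H⁺][A⁻]/[HA] = [H⁺]² / ([HA]₀ − [H⁺]) = (6.457e-03)² / (0.289 − 6.457e-03) = 1.48e-04.

K_a = 1.48e-04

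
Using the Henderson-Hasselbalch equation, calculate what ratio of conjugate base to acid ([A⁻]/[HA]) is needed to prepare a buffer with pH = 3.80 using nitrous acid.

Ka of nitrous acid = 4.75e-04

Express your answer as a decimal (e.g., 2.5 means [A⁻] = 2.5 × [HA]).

pKa = -log(4.75e-04) = 3.3233. pH = pKa + log([A⁻]/[HA]), so log([A⁻]/[HA]) = pH − pKa = 3.80 − 3.3233 = 0.4767. [A⁻]/[HA] = 10^(0.4767) = 3.00

[A⁻]/[HA] = 3.00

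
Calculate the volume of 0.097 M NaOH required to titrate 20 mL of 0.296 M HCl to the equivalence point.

At equivalence: moles acid = moles base. moles HCl = 0.296 × 20/1000 = 0.00592 mol. V_base = moles / 0.097 × 1000 = 61.0 mL.

V_{base} = 61.0 mL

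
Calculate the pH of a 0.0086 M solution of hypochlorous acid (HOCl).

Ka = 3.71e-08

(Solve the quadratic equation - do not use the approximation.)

x² + Ka×x - Ka×C = 0. Using quadratic formula: [H⁺] = 1.7844e-05

pH = 4.75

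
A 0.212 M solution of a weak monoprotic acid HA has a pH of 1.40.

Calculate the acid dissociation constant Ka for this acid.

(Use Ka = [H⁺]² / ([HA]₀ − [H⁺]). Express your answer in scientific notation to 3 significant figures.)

[H⁺] = 10^(−pH) = 10^(−1.40) = 3.981e-02 M. For HA ⇌ H⁺ + A⁻, Ka = [H⁺][A⁻]/[HA] = [H⁺]² / ([HA]₀ − [H⁺]) = (3.981e-02)² / (0.212 − 3.981e-02) = 9.20e-03.

K_a = 9.20e-03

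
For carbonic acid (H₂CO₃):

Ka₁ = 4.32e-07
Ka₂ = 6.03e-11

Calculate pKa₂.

pKa₂ = -log(Ka₂) = -log(6.03e-11) = 10.22.

pK_{a2} = 10.22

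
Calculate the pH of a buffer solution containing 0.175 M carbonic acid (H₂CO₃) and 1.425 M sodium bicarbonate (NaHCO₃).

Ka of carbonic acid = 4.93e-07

pKa = -log(4.93e-07) = 6.31. pH = pKa + log([A⁻]/[HA]) = 6.31 + log(1.425/0.175)

pH = 7.22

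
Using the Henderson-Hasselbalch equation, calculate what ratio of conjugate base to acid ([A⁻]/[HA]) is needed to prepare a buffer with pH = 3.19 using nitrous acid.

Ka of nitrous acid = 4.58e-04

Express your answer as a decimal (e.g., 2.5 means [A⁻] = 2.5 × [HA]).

pKa = -log(4.58e-04) = 3.3391. pH = pKa + log([A⁻]/[HA]), so log([A⁻]/[HA]) = pH − pKa = 3.19 − 3.3391 = -0.1491. [A⁻]/[HA] = 10^(-0.1491) = 0.709

[A⁻]/[HA] = 0.709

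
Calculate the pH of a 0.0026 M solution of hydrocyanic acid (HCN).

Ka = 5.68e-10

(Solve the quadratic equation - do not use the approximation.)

x² + Ka×x - Ka×C = 0. Using quadratic formula: [H⁺] = 1.2150e-06

pH = 5.92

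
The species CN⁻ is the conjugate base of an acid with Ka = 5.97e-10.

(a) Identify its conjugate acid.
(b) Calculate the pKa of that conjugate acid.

(a) The conjugate acid is formed by adding one H⁺ to CN⁻, giving HCN. (b) pKa = -log(Ka) = -log(5.97e-10) = 9.22.

Conjugate acid: HCN; pK_a = 9.22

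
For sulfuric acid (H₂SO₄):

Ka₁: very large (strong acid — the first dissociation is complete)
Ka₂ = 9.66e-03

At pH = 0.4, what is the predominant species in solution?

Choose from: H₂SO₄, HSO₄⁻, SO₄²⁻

The first dissociation is complete, so H₂SO₄ itself is never the predominant species in water; pKa₂ = -log(9.66e-03) = 2.02. For a polyprotic acid the predominant species crosses at each pKa: below pKa_n the protonated form dominates, above it the deprotonated form does. At pH = 0.4, the predominant species is HSO₄⁻.

HSO₄⁻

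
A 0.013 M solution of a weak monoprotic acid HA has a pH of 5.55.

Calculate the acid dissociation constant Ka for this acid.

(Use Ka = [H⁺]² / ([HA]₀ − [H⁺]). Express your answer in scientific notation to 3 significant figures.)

[H⁺] = 10^(−pH) = 10^(−5.55) = 2.818e-06 M. For HA ⇌ H⁺ + A⁻, Ka = [H⁺][A⁻]/[HA] = [H⁺]² / ([HA]₀ − [H⁺]) = (2.818e-06)² / (0.013 − 2.818e-06) = 6.11e-10.

K_a = 6.11e-10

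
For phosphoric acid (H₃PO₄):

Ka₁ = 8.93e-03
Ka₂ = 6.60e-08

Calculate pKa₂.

pKa₂ = -log(Ka₂) = -log(6.60e-08) = 7.18.

pK_{a2} = 7.18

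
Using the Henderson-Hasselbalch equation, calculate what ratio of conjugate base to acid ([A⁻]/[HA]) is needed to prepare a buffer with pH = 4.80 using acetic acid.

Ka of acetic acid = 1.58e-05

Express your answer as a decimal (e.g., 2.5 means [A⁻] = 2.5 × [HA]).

pKa = -log(1.58e-05) = 4.8013. pH = pKa + log([A⁻]/[HA]), so log([A⁻]/[HA]) = pH − pKa = 4.80 − 4.8013 = -0.0013. [A⁻]/[HA] = 10^(-0.0013) = 0.997

[A⁻]/[HA] = 0.997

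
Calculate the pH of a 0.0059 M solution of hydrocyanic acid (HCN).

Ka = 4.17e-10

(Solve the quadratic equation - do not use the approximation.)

x² + Ka×x - Ka×C = 0. Using quadratic formula: [H⁺] = 1.5683e-06

pH = 5.80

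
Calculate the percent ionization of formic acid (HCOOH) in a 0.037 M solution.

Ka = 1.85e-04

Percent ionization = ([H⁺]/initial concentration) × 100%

Using Ka equilibrium: x² + Ka×x - Ka×C = 0. Solving: [H⁺] = 2.5254e-03. Percent = (2.5254e-03/0.037) × 100

Percent ionization = 6.83%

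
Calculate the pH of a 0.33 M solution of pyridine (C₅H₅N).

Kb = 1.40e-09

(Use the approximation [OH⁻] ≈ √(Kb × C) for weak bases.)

[OH⁻] = √(Kb × C) = √(1.40e-09 × 0.33) = 2.1494e-05. pOH = 4.67, pH = 14 - pOH

pH = 9.33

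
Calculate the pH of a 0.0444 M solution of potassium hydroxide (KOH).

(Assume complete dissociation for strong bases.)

[OH⁻] = 0.0444 M for strong base. pOH = -log[OH⁻] = 1.35, pH = 14 - pOH

pH = 12.65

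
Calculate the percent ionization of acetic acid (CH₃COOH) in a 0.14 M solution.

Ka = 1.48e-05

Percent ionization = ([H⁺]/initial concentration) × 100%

Using Ka equilibrium: x² + Ka×x - Ka×C = 0. Solving: [H⁺] = 1.4321e-03. Percent = (1.4321e-03/0.14) × 100

Percent ionization = 1.02%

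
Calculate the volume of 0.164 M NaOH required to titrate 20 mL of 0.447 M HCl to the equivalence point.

At equivalence: moles acid = moles base. moles HCl = 0.447 × 20/1000 = 0.00894 mol. V_base = moles / 0.164 × 1000 = 54.5 mL.

V_{base} = 54.5 mL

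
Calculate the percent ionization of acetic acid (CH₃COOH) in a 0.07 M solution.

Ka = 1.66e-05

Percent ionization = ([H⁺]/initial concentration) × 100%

Using Ka equilibrium: x² + Ka×x - Ka×C = 0. Solving: [H⁺] = 1.0697e-03. Percent = (1.0697e-03/0.07) × 100

Percent ionization = 1.53%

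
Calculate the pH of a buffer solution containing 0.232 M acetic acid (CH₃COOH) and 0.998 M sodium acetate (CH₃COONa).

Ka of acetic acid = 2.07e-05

pKa = -log(2.07e-05) = 4.68. pH = pKa + log([A⁻]/[HA]) = 4.68 + log(0.998/0.232)

pH = 5.32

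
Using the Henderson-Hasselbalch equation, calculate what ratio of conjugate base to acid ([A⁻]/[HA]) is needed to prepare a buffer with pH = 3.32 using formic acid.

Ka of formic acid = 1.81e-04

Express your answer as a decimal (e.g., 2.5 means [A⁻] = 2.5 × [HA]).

pKa = -log(1.81e-04) = 3.7423. pH = pKa + log([A⁻]/[HA]), so log([A⁻]/[HA]) = pH − pKa = 3.32 − 3.7423 = -0.4223. [A⁻]/[HA] = 10^(-0.4223) = 0.378

[A⁻]/[HA] = 0.378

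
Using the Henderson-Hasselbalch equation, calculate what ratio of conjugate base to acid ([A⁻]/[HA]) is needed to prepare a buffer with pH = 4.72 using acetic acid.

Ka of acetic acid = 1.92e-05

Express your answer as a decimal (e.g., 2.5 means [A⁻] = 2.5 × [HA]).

pKa = -log(1.92e-05) = 4.7167. pH = pKa + log([A⁻]/[HA]), so log([A⁻]/[HA]) = pH − pKa = 4.72 − 4.7167 = 0.0033. [A⁻]/[HA] = 10^(0.0033) = 1.01

[A⁻]/[HA] = 1.01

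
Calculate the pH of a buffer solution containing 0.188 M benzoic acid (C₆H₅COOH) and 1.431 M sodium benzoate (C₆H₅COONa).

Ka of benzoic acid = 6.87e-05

pKa = -log(6.87e-05) = 4.16. pH = pKa + log([A⁻]/[HA]) = 4.16 + log(1.431/0.188)

pH = 5.04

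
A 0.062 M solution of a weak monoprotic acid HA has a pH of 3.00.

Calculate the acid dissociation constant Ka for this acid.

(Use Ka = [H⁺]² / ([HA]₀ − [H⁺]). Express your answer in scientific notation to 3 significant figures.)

[H⁺] = 10^(−pH) = 10^(−3.00) = 1.000e-03 M. For HA ⇌ H⁺ + A⁻, Ka = [H⁺][A⁻]/[HA] = [H⁺]² / ([HA]₀ − [H⁺]) = (1.000e-03)² / (0.062 − 1.000e-03) = 1.64e-05.

K_a = 1.64e-05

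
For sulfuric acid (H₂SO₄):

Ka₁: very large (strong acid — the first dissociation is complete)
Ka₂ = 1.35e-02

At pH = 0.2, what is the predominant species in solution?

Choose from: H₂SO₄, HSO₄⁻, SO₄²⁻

The first dissociation is complete, so H₂SO₄ itself is never the predominant species in water; pKa₂ = -log(1.35e-02) = 1.87. For a polyprotic acid the predominant species crosses at each pKa: below pKa_n the protonated form dominates, above it the deprotonated form does. At pH = 0.2, the predominant species is HSO₄⁻.

HSO₄⁻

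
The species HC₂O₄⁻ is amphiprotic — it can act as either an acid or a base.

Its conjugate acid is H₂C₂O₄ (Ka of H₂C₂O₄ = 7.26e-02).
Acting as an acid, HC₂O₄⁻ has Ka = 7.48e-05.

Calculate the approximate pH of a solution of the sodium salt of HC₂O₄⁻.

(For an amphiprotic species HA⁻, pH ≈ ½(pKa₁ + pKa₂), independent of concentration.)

pKa₁ = -log(7.26e-02) = 1.14; pKa₂ = -log(7.48e-05) = 4.13. For an amphiprotic species, pH ≈ ½(pKa₁ + pKa₂) = ½(1.14 + 4.13) = 2.63.

pH = 2.63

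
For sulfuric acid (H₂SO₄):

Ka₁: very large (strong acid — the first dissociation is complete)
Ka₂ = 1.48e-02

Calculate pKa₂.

pKa₂ = -log(Ka₂) = -log(1.48e-02) = 1.83.

pK_{a2} = 1.83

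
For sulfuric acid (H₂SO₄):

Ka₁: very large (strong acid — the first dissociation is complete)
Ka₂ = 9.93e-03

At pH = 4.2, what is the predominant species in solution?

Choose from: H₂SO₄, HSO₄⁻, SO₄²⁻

The first dissociation is complete, so H₂SO₄ itself is never the predominant species in water; pKa₂ = -log(9.93e-03) = 2.00. For a polyprotic acid the predominant species crosses at each pKa: below pKa_n the protonated form dominates, above it the deprotonated form does. At pH = 4.2, the predominant species is SO₄²⁻.

SO₄²⁻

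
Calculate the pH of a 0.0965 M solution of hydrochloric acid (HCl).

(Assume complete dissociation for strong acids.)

[H⁺] = 0.0965 M for strong acid. pH = -log[H⁺] = -log(0.0965)

pH = 1.02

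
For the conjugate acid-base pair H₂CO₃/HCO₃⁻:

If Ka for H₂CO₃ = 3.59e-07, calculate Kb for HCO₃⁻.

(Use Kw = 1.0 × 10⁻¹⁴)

For a conjugate pair Ka × Kb = Kw, so Kb = Kw/Ka = 1.0 × 10⁻¹⁴ / 3.59e-07 = 2.79e-08.

K_b = 2.79e-08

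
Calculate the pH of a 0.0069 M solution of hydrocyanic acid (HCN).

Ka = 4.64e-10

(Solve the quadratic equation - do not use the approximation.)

x² + Ka×x - Ka×C = 0. Using quadratic formula: [H⁺] = 1.7891e-06

pH = 5.75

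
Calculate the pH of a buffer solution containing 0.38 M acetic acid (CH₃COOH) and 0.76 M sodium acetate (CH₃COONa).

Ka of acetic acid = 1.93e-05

pKa = -log(1.93e-05) = 4.71. pH = pKa + log([A⁻]/[HA]) = 4.71 + log(0.76/0.38)

pH = 5.02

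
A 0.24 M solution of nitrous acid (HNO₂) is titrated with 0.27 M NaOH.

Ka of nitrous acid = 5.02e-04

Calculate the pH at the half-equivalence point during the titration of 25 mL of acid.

At half-equivalence [HA] = [A⁻], so Henderson-Hasselbalch gives pH = pKa = -log(5.02e-04) = 3.30.

pH = pKa = 3.30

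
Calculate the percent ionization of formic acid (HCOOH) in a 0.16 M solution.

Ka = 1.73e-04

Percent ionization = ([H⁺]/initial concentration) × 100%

Using Ka equilibrium: x² + Ka×x - Ka×C = 0. Solving: [H⁺] = 5.1754e-03. Percent = (5.1754e-03/0.16) × 100

Percent ionization = 3.23%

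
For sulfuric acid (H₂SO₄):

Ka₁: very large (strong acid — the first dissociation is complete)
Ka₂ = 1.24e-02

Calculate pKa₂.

pKa₂ = -log(Ka₂) = -log(1.24e-02) = 1.91.

pK_{a2} = 1.91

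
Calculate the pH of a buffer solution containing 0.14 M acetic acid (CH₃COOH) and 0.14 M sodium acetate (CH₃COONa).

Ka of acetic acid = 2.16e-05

pKa = -log(2.16e-05) = 4.67. pH = pKa + log([A⁻]/[HA]) = 4.67 + log(0.14/0.14)

pH = 4.67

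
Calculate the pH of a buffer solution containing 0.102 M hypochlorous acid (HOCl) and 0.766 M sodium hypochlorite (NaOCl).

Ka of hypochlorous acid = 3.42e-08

pKa = -log(3.42e-08) = 7.47. pH = pKa + log([A⁻]/[HA]) = 7.47 + log(0.766/0.102)

pH = 8.34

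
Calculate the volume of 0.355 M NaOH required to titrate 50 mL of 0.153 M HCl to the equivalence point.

At equivalence: moles acid = moles base. moles HCl = 0.153 × 50/1000 = 0.00765 mol. V_base = moles / 0.355 × 1000 = 21.5 mL.

V_{base} = 21.5 mL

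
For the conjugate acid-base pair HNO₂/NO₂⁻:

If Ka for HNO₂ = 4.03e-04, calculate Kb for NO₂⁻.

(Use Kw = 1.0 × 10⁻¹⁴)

For a conjugate pair Ka × Kb = Kw, so Kb = Kw/Ka = 1.0 × 10⁻¹⁴ / 4.03e-04 = 2.48e-11.

K_b = 2.48e-11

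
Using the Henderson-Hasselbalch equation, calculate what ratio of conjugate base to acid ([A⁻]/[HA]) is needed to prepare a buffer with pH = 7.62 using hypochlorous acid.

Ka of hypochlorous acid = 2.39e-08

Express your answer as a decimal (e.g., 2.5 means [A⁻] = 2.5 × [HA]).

pKa = -log(2.39e-08) = 7.6216. pH = pKa + log([A⁻]/[HA]), so log([A⁻]/[HA]) = pH − pKa = 7.62 − 7.6216 = -0.0016. [A⁻]/[HA] = 10^(-0.0016) = 0.996

[A⁻]/[HA] = 0.996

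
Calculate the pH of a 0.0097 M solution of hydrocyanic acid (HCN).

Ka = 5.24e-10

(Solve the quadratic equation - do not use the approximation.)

x² + Ka×x - Ka×C = 0. Using quadratic formula: [H⁺] = 2.2542e-06

pH = 5.65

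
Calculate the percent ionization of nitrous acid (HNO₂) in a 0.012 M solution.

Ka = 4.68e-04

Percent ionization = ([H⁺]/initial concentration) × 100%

Using Ka equilibrium: x² + Ka×x - Ka×C = 0. Solving: [H⁺] = 2.1473e-03. Percent = (2.1473e-03/0.012) × 100

Percent ionization = 17.9%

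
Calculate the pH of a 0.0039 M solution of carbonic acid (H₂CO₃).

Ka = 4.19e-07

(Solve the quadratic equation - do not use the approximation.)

x² + Ka×x - Ka×C = 0. Using quadratic formula: [H⁺] = 4.0215e-05

pH = 4.40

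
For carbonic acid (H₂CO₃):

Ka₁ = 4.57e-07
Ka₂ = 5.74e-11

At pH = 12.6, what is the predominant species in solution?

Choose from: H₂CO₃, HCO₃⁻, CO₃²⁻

pKa₁ = 6.34, pKa₂ = 10.24. For a polyprotic acid the predominant species crosses at each pKa: below pKa_n the protonated form dominates, above it the deprotonated form does. At pH = 12.6, the predominant species is CO₃²⁻.

CO₃²⁻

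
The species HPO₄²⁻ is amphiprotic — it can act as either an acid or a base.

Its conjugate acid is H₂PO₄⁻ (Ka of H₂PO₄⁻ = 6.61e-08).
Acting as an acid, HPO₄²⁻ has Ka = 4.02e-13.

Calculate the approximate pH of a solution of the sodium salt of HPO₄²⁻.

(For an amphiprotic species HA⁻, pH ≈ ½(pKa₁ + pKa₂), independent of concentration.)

pKa₁ = -log(6.61e-08) = 7.18; pKa₂ = -log(4.02e-13) = 12.40. For an amphiprotic species, pH ≈ ½(pKa₁ + pKa₂) = ½(7.18 + 12.40) = 9.79.

pH = 9.79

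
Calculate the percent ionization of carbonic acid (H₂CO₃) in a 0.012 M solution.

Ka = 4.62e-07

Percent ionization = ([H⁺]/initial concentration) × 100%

Using Ka equilibrium: x² + Ka×x - Ka×C = 0. Solving: [H⁺] = 7.4227e-05. Percent = (7.4227e-05/0.012) × 100

Percent ionization = 0.619%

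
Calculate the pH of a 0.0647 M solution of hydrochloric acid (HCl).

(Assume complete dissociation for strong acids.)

[H⁺] = 0.0647 M for strong acid. pH = -log[H⁺] = -log(0.0647)

pH = 1.19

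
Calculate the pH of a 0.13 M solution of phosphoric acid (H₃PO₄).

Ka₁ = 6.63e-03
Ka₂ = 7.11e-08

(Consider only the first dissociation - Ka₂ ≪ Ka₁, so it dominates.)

First dissociation dominates. From Ka₁ = [H⁺][HA⁻]/[H₂A], x² + Ka₁·x − Ka₁·C = 0 with C = 0.13 M and Ka₁ = 6.63e-03. Solving: [H⁺] = (−Ka₁ + √(Ka₁² + 4·Ka₁·C)) / 2 = 2.6230e-02 M. pH = -log(2.6230e-02) = 1.58.

pH = 1.58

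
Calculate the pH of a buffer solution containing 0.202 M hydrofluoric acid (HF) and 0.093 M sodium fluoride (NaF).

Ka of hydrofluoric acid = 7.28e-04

pKa = -log(7.28e-04) = 3.14. pH = pKa + log([A⁻]/[HA]) = 3.14 + log(0.093/0.202)

pH = 2.80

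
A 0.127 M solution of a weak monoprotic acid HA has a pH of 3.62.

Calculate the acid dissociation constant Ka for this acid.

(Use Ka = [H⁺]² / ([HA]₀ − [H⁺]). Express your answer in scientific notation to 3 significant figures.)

[H⁺] = 10^(−pH) = 10^(−3.62) = 2.399e-04 M. For HA ⇌ H⁺ + A⁻, Ka = [H⁺][A⁻]/[HA] = [H⁺]² / ([HA]₀ − [H⁺]) = (2.399e-04)² / (0.127 − 2.399e-04) = 4.54e-07.

K_a = 4.54e-07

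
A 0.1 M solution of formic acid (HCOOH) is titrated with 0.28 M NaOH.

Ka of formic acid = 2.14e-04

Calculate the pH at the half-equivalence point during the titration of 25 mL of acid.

At half-equivalence [HA] = [A⁻], so Henderson-Hasselbalch gives pH = pKa = -log(2.14e-04) = 3.67.

pH = pKa = 3.67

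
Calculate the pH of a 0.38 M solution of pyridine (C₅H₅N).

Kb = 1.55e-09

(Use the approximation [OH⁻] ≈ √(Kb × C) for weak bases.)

[OH⁻] = √(Kb × C) = √(1.55e-09 × 0.38) = 2.4269e-05. pOH = 4.61, pH = 14 - pOH

pH = 9.39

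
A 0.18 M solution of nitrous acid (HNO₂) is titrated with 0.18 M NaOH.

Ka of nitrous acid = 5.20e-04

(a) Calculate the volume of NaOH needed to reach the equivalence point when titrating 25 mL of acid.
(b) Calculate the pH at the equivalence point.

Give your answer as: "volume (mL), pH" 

moles acid = 0.18 × 25/1000 = 0.0045 mol; V_base = moles/0.18 × 1000 = 25.0 mL. At equivalence only the conjugate base is present: [A⁻] = 0.0045/0.050 = 9.0000e-02 M. Kb = Kw/Ka = 1.92e-11; [OH⁻] = √(Kb × [A⁻]) = 1.3156e-06; pOH = 5.88; pH = 14 - pOH = 8.12.

V = 25.0 mL, pH = 8.12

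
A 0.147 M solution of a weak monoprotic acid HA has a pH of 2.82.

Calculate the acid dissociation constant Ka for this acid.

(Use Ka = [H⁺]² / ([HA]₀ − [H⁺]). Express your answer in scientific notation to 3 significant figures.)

[H⁺] = 10^(−pH) = 10^(−2.82) = 1.514e-03 M. For HA ⇌ H⁺ + A⁻, Ka = [H⁺][A⁻]/[HA] = [H⁺]² / ([HA]₀ − [H⁺]) = (1.514e-03)² / (0.147 − 1.514e-03) = 1.57e-05.

K_a = 1.57e-05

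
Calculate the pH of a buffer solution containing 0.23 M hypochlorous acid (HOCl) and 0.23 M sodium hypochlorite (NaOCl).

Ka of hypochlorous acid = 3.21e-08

pKa = -log(3.21e-08) = 7.49. pH = pKa + log([A⁻]/[HA]) = 7.49 + log(0.23/0.23)

pH = 7.49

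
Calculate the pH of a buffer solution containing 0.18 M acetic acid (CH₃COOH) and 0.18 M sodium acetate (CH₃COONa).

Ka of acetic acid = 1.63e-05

pKa = -log(1.63e-05) = 4.79. pH = pKa + log([A⁻]/[HA]) = 4.79 + log(0.18/0.18)

pH = 4.79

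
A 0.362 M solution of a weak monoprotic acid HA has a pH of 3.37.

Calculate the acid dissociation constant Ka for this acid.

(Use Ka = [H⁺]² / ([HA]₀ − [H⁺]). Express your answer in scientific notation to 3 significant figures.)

[H⁺] = 10^(−pH) = 10^(−3.37) = 4.266e-04 M. For HA ⇌ H⁺ + A⁻, Ka = [H⁺][A⁻]/[HA] = [H⁺]² / ([HA]₀ − [H⁺]) = (4.266e-04)² / (0.362 − 4.266e-04) = 5.03e-07.

K_a = 5.03e-07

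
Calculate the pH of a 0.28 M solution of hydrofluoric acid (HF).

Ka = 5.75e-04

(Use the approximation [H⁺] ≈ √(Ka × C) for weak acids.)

[H⁺] = √(Ka × C) = √(5.75e-04 × 0.28) = 1.2689e-02. pH = -log(1.2689e-02)

pH = 1.90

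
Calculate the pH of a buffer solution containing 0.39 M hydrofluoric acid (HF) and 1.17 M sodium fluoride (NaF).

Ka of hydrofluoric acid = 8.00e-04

pKa = -log(8.00e-04) = 3.10. pH = pKa + log([A⁻]/[HA]) = 3.10 + log(1.17/0.39)

pH = 3.57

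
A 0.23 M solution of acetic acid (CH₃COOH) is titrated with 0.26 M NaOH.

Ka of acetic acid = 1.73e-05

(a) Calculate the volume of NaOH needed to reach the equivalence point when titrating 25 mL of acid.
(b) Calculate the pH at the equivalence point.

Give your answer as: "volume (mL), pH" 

moles acid = 0.23 × 25/1000 = 0.00575 mol; V_base = moles/0.26 × 1000 = 22.1 mL. At equivalence only the conjugate base is present: [A⁻] = 0.00575/0.047 = 1.2204e-01 M. Kb = Kw/Ka = 5.78e-10; [OH⁻] = √(Kb × [A⁻]) = 8.3990e-06; pOH = 5.08; pH = 14 - pOH = 8.92.

V = 22.1 mL, pH = 8.92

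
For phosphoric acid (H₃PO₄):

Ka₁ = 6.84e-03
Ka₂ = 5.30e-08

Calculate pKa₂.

pKa₂ = -log(Ka₂) = -log(5.30e-08) = 7.28.

pK_{a2} = 7.28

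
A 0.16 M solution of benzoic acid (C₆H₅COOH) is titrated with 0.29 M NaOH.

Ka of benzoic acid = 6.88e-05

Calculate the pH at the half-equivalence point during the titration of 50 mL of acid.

At half-equivalence [HA] = [A⁻], so Henderson-Hasselbalch gives pH = pKa = -log(6.88e-05) = 4.16.

pH = pKa = 4.16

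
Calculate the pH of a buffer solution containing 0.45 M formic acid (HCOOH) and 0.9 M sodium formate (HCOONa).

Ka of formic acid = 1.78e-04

pKa = -log(1.78e-04) = 3.75. pH = pKa + log([A⁻]/[HA]) = 3.75 + log(0.9/0.45)

pH = 4.05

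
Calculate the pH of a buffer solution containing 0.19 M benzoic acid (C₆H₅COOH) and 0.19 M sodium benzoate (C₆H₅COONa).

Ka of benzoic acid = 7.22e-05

pKa = -log(7.22e-05) = 4.14. pH = pKa + log([A⁻]/[HA]) = 4.14 + log(0.19/0.19)

pH = 4.14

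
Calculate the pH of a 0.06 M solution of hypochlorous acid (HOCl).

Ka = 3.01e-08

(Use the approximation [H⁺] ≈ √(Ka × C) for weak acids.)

[H⁺] = √(Ka × C) = √(3.01e-08 × 0.06) = 4.2497e-05. pH = -log(4.2497e-05)

pH = 4.37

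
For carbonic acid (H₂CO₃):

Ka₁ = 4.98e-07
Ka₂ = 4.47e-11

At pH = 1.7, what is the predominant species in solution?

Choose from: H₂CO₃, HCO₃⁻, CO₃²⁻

pKa₁ = 6.30, pKa₂ = 10.35. For a polyprotic acid the predominant species crosses at each pKa: below pKa_n the protonated form dominates, above it the deprotonated form does. At pH = 1.7, the predominant species is H₂CO₃.

H₂CO₃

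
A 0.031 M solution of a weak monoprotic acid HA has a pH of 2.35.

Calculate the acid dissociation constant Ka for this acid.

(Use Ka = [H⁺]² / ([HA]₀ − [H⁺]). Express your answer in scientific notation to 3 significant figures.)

[H⁺] = 10^(−pH) = 10^(−2.35) = 4.467e-03 M. For HA ⇌ H⁺ + A⁻, Ka = [H⁺][A⁻]/[HA] = [H⁺]² / ([HA]₀ − [H⁺]) = (4.467e-03)² / (0.031 − 4.467e-03) = 7.52e-04.

K_a = 7.52e-04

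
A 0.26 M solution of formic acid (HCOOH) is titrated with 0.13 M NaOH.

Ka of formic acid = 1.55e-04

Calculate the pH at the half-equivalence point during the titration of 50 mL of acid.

At half-equivalence [HA] = [A⁻], so Henderson-Hasselbalch gives pH = pKa = -log(1.55e-04) = 3.81.

pH = pKa = 3.81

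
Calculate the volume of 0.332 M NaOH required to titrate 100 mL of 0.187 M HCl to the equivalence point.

At equivalence: moles acid = moles base. moles HCl = 0.187 × 100/1000 = 0.0187 mol. V_base = moles / 0.332 × 1000 = 56.3 mL.

V_{base} = 56.3 mL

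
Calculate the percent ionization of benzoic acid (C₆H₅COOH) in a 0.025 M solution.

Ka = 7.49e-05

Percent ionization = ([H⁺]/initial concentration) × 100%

Using Ka equilibrium: x² + Ka×x - Ka×C = 0. Solving: [H⁺] = 1.3315e-03. Percent = (1.3315e-03/0.025) × 100

Percent ionization = 5.33%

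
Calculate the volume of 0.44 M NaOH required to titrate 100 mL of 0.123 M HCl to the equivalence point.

At equivalence: moles acid = moles base. moles HCl = 0.123 × 100/1000 = 0.0123 mol. V_base = moles / 0.44 × 1000 = 28.0 mL.

V_{base} = 28.0 mL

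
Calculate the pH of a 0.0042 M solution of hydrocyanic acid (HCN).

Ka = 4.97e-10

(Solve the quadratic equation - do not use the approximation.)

x² + Ka×x - Ka×C = 0. Using quadratic formula: [H⁺] = 1.4445e-06

pH = 5.84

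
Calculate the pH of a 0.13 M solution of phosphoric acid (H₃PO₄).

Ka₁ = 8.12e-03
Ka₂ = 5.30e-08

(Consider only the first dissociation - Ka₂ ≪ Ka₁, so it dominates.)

First dissociation dominates. From Ka₁ = [H⁺][HA⁻]/[H₂A], x² + Ka₁·x − Ka₁·C = 0 with C = 0.13 M and Ka₁ = 8.12e-03. Solving: [H⁺] = (−Ka₁ + √(Ka₁² + 4·Ka₁·C)) / 2 = 2.8683e-02 M. pH = -log(2.8683e-02) = 1.54.

pH = 1.54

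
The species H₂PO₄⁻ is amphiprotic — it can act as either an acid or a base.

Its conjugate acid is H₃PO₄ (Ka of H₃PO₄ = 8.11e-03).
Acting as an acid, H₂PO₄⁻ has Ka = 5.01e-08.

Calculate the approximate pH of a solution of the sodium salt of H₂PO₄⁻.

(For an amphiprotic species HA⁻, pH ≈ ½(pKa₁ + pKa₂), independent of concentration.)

pKa₁ = -log(8.11e-03) = 2.09; pKa₂ = -log(5.01e-08) = 7.30. For an amphiprotic species, pH ≈ ½(pKa₁ + pKa₂) = ½(2.09 + 7.30) = 4.70.

pH = 4.70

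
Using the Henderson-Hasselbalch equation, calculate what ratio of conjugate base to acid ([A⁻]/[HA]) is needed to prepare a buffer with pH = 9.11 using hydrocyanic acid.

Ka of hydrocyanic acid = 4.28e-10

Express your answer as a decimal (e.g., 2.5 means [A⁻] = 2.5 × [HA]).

pKa = -log(4.28e-10) = 9.3686. pH = pKa + log([A⁻]/[HA]), so log([A⁻]/[HA]) = pH − pKa = 9.11 − 9.3686 = -0.2586. [A⁻]/[HA] = 10^(-0.2586) = 0.551

[A⁻]/[HA] = 0.551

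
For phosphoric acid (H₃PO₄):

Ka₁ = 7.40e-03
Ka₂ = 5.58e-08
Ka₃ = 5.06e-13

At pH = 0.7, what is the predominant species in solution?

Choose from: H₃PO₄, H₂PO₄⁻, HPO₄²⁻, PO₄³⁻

pKa₁ = 2.13, pKa₂ = 7.25, pKa₃ = 12.30. For a polyprotic acid the predominant species crosses at each pKa: below pKa_n the protonated form dominates, above it the deprotonated form does. At pH = 0.7, the predominant species is H₃PO₄.

H₃PO₄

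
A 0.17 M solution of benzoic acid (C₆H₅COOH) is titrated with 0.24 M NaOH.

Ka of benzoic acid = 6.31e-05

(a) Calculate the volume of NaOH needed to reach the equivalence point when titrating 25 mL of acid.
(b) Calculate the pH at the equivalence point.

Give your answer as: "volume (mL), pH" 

moles acid = 0.17 × 25/1000 = 0.00425 mol; V_base = moles/0.24 × 1000 = 17.7 mL. At equivalence only the conjugate base is present: [A⁻] = 0.00425/0.043 = 9.9512e-02 M. Kb = Kw/Ka = 1.58e-10; [OH⁻] = √(Kb × [A⁻]) = 3.9712e-06; pOH = 5.40; pH = 14 - pOH = 8.60.

V = 17.7 mL, pH = 8.60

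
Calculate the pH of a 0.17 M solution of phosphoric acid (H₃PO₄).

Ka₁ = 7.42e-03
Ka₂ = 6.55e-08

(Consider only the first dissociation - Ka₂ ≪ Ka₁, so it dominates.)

First dissociation dominates. From Ka₁ = [H⁺][HA⁻]/[H₂A], x² + Ka₁·x − Ka₁·C = 0 with C = 0.17 M and Ka₁ = 7.42e-03. Solving: [H⁺] = (−Ka₁ + √(Ka₁² + 4·Ka₁·C)) / 2 = 3.1999e-02 M. pH = -log(3.1999e-02) = 1.49.

pH = 1.49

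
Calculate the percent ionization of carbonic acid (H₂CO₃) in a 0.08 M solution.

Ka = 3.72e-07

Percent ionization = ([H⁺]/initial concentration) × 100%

Using Ka equilibrium: x² + Ka×x - Ka×C = 0. Solving: [H⁺] = 1.7232e-04. Percent = (1.7232e-04/0.08) × 100

Percent ionization = 0.215%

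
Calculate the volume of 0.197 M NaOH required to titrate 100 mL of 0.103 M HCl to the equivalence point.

At equivalence: moles acid = moles base. moles HCl = 0.103 × 100/1000 = 0.0103 mol. V_base = moles / 0.197 × 1000 = 52.3 mL.

V_{base} = 52.3 mL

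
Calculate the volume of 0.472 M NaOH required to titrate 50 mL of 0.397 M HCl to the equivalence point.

At equivalence: moles acid = moles base. moles HCl = 0.397 × 50/1000 = 0.01985 mol. V_base = moles / 0.472 × 1000 = 42.1 mL.

V_{base} = 42.1 mL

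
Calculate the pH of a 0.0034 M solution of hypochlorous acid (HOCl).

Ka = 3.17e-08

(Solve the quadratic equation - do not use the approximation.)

x² + Ka×x - Ka×C = 0. Using quadratic formula: [H⁺] = 1.0366e-05

pH = 4.98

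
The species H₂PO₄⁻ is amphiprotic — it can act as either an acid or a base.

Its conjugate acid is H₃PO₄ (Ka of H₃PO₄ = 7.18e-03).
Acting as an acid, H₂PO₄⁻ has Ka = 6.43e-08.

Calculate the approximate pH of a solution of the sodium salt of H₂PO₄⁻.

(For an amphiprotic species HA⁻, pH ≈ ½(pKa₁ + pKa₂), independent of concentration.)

pKa₁ = -log(7.18e-03) = 2.14; pKa₂ = -log(6.43e-08) = 7.19. For an amphiprotic species, pH ≈ ½(pKa₁ + pKa₂) = ½(2.14 + 7.19) = 4.67.

pH = 4.67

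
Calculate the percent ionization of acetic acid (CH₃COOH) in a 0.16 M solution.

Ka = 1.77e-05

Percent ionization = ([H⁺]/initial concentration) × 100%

Using Ka equilibrium: x² + Ka×x - Ka×C = 0. Solving: [H⁺] = 1.6740e-03. Percent = (1.6740e-03/0.16) × 100

Percent ionization = 1.05%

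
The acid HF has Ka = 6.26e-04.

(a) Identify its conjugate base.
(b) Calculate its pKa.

(a) The conjugate base is formed by removing one H⁺ from HF, giving F⁻. (b) pKa = -log(Ka) = -log(6.26e-04) = 3.20.

Conjugate base: F⁻; pK_a = 3.20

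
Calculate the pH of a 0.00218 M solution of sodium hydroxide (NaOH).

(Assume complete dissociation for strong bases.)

[OH⁻] = 0.00218 M for strong base. pOH = -log[OH⁻] = 2.66, pH = 14 - pOH

pH = 11.34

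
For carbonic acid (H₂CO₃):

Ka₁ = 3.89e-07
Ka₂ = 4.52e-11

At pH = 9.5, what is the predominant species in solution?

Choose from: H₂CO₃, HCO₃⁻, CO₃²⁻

pKa₁ = 6.41, pKa₂ = 10.34. For a polyprotic acid the predominant species crosses at each pKa: below pKa_n the protonated form dominates, above it the deprotonated form does. At pH = 9.5, the predominant species is HCO₃⁻.

HCO₃⁻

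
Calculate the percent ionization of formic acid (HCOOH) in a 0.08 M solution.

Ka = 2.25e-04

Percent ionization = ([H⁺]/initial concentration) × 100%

Using Ka equilibrium: x² + Ka×x - Ka×C = 0. Solving: [H⁺] = 4.1316e-03. Percent = (4.1316e-03/0.08) × 100

Percent ionization = 5.16%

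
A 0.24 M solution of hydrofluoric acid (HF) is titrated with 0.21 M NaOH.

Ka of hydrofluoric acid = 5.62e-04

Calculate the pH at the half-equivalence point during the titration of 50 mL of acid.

At half-equivalence [HA] = [A⁻], so Henderson-Hasselbalch gives pH = pKa = -log(5.62e-04) = 3.25.

pH = pKa = 3.25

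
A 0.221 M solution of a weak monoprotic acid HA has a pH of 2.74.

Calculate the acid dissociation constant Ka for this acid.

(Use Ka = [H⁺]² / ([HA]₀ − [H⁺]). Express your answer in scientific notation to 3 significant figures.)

[H⁺] = 10^(−pH) = 10^(−2.74) = 1.820e-03 M. For HA ⇌ H⁺ + A⁻, Ka = [H⁺][A⁻]/[HA] = [H⁺]² / ([HA]₀ − [H⁺]) = (1.820e-03)² / (0.221 − 1.820e-03) = 1.51e-05.

K_a = 1.51e-05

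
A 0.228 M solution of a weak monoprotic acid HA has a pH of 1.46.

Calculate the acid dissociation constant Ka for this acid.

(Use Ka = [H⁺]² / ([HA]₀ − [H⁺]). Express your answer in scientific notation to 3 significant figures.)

[H⁺] = 10^(−pH) = 10^(−1.46) = 3.467e-02 M. For HA ⇌ H⁺ + A⁻, Ka = [H⁺][A⁻]/[HA] = [H⁺]² / ([HA]₀ − [H⁺]) = (3.467e-02)² / (0.228 − 3.467e-02) = 6.22e-03.

K_a = 6.22e-03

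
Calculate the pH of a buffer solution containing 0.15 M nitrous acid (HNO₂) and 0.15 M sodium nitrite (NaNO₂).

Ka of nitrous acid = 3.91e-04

pKa = -log(3.91e-04) = 3.41. pH = pKa + log([A⁻]/[HA]) = 3.41 + log(0.15/0.15)

pH = 3.41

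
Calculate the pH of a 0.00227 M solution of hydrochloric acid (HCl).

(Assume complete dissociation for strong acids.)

[H⁺] = 0.00227 M for strong acid. pH = -log[H⁺] = -log(0.00227)

pH = 2.64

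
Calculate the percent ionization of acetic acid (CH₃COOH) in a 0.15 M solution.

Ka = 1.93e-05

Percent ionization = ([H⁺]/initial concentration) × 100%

Using Ka equilibrium: x² + Ka×x - Ka×C = 0. Solving: [H⁺] = 1.6918e-03. Percent = (1.6918e-03/0.15) × 100

Percent ionization = 1.13%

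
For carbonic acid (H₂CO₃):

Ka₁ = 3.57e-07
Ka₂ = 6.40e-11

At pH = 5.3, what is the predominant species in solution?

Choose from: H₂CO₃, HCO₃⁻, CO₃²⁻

pKa₁ = 6.45, pKa₂ = 10.19. For a polyprotic acid the predominant species crosses at each pKa: below pKa_n the protonated form dominates, above it the deprotonated form does. At pH = 5.3, the predominant species is H₂CO₃.

H₂CO₃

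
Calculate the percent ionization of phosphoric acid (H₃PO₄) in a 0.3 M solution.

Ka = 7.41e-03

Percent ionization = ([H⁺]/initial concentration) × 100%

Using Ka equilibrium: x² + Ka×x - Ka×C = 0. Solving: [H⁺] = 4.3589e-02. Percent = (4.3589e-02/0.3) × 100

Percent ionization = 14.5%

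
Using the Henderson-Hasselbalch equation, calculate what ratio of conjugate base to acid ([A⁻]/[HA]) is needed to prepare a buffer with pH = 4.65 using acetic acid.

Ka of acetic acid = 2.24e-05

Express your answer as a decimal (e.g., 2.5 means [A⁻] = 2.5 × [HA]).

pKa = -log(2.24e-05) = 4.6498. pH = pKa + log([A⁻]/[HA]), so log([A⁻]/[HA]) = pH − pKa = 4.65 − 4.6498 = 0.0002. [A⁻]/[HA] = 10^(0.0002) = 1.00

[A⁻]/[HA] = 1.00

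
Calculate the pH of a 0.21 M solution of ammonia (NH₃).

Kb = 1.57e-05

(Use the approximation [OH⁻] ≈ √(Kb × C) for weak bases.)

[OH⁻] = √(Kb × C) = √(1.57e-05 × 0.21) = 1.8158e-03. pOH = 2.74, pH = 14 - pOH

pH = 11.26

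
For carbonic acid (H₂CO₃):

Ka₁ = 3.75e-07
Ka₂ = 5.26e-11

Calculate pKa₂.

pKa₂ = -log(Ka₂) = -log(5.26e-11) = 10.28.

pK_{a2} = 10.28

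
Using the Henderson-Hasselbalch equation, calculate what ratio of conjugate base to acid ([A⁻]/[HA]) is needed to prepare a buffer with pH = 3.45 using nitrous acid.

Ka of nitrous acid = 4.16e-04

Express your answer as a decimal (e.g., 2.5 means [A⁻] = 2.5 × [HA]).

pKa = -log(4.16e-04) = 3.3809. pH = pKa + log([A⁻]/[HA]), so log([A⁻]/[HA]) = pH − pKa = 3.45 − 3.3809 = 0.0691. [A⁻]/[HA] = 10^(0.0691) = 1.17

[A⁻]/[HA] = 1.17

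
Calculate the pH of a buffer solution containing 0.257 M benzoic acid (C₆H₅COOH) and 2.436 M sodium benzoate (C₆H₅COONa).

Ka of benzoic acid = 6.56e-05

pKa = -log(6.56e-05) = 4.18. pH = pKa + log([A⁻]/[HA]) = 4.18 + log(2.436/0.257)

pH = 5.16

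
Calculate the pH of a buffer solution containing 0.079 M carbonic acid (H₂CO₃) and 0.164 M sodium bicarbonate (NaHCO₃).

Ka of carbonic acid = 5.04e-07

pKa = -log(5.04e-07) = 6.30. pH = pKa + log([A⁻]/[HA]) = 6.30 + log(0.164/0.079)

pH = 6.61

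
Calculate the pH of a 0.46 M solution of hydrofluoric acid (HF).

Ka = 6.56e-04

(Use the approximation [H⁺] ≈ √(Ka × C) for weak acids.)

[H⁺] = √(Ka × C) = √(6.56e-04 × 0.46) = 1.7371e-02. pH = -log(1.7371e-02)

pH = 1.76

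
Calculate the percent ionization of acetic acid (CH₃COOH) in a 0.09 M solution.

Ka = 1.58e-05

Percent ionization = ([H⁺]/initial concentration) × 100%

Using Ka equilibrium: x² + Ka×x - Ka×C = 0. Solving: [H⁺] = 1.1846e-03. Percent = (1.1846e-03/0.09) × 100

Percent ionization = 1.32%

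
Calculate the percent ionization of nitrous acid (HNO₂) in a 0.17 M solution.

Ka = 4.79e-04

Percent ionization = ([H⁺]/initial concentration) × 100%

Using Ka equilibrium: x² + Ka×x - Ka×C = 0. Solving: [H⁺] = 8.7875e-03. Percent = (8.7875e-03/0.17) × 100

Percent ionization = 5.17%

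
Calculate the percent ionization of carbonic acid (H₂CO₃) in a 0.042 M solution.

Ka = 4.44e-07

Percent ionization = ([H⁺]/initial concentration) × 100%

Using Ka equilibrium: x² + Ka×x - Ka×C = 0. Solving: [H⁺] = 1.3634e-04. Percent = (1.3634e-04/0.042) × 100

Percent ionization = 0.325%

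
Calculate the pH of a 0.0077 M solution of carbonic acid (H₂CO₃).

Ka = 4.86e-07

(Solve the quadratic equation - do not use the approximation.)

x² + Ka×x - Ka×C = 0. Using quadratic formula: [H⁺] = 6.0931e-05

pH = 4.22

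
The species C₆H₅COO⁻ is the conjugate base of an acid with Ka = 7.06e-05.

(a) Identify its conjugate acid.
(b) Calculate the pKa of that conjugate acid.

(a) The conjugate acid is formed by adding one H⁺ to C₆H₅COO⁻, giving C₆H₅COOH. (b) pKa = -log(Ka) = -log(7.06e-05) = 4.15.

Conjugate acid: C₆H₅COOH; pK_a = 4.15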